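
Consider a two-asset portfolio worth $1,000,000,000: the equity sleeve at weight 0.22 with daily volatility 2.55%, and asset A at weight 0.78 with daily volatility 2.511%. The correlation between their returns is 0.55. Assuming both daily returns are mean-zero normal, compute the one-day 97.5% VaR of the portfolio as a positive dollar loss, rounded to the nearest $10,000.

σ_p² = 0.22²·2.55² + 0.78²·2.511² + 2·0.55·0.22·0.78·2.55·2.511 = 5.3594 (%²).
σ_p = √5.3594 = 2.315%.
At 97.5%, z = 1.960.
VaR = 1.960 × 2.315% = 4.537%; on $1,000,000,000 that is $45,370,000.

$45,370,000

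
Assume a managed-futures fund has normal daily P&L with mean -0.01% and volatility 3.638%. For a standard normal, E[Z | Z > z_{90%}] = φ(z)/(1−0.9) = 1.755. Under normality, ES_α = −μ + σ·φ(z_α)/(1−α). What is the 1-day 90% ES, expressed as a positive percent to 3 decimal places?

ES = −(-0.01%) + 3.638% × 1.755 = 6.395%.

6.395%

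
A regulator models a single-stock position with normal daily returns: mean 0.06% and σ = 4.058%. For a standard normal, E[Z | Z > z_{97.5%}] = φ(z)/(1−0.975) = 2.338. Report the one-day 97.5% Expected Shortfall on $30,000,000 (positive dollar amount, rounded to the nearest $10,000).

$2,830,000

ES = −(0.06%) + 4.058% × 2.338 = 9.428%.
On $30,000,000: 0.09428 × $30,000,000 = $2,828,400.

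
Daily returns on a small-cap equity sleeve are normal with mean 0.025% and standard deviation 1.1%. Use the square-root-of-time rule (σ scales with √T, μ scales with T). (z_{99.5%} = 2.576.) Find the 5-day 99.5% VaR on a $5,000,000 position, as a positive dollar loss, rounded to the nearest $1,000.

$311,000

σ_{5d} = 1.1% × √5 = 2.460%; μ_{5d} = 5 × 0.025% = 0.125%.
VaR = −(0.125%) + 2.576 × 2.460% = 6.212%.
On $5,000,000: 0.06212 × $5,000,000 = $310,600.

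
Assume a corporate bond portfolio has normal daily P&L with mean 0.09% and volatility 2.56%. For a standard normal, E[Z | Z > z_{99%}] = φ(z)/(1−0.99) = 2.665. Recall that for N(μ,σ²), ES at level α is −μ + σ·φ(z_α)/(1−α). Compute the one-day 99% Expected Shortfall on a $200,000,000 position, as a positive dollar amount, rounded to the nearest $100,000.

$13,500,000

ES = −(0.09%) + 2.56% × 2.665 = 6.732%.
On $200,000,000: 0.06732 × $200,000,000 = $13,464,000.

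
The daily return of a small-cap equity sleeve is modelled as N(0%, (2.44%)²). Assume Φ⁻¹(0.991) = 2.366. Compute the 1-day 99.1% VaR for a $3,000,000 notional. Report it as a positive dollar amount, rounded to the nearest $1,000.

$173,000

VaR = z·σ = 2.366 × 2.44% = 5.773%.
On $3,000,000: 0.05773 × $3,000,000 = $173,190.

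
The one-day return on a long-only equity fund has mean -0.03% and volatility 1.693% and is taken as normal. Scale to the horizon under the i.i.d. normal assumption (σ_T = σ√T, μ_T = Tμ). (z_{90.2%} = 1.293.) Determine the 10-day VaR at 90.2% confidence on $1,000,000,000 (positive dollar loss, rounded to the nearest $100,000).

σ_{10d} = 1.693% × √10 = 5.354%; μ_{10d} = 10 × -0.03% = -0.300%.
VaR = −(-0.300%) + 1.293 × 5.354% = 7.223%.
On $1,000,000,000: 0.07223 × $1,000,000,000 = $72,230,000.

$72,200,000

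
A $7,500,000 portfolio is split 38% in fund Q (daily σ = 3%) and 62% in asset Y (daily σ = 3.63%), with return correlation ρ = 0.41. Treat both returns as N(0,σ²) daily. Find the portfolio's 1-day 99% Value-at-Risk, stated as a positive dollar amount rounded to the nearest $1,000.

σ_p² = 0.38²·3² + 0.62²·3.63² + 2·0.41·0.38·0.62·3·3.63 = 8.4687 (%²).
σ_p = √8.4687 = 2.910%.
At 99%, z = 2.326.
VaR = 2.326 × 2.910% = 6.769%; on $7,500,000 that is $507,675.

$508,000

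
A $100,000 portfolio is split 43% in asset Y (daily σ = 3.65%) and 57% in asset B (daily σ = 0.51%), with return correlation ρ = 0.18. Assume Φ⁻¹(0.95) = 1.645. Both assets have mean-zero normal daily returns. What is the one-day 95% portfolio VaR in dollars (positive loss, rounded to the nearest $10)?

σ_p² = 0.43²·3.65² + 0.57²·0.51² + 2·0.18·0.43·0.57·3.65·0.51 = 2.7121 (%²).
σ_p = √2.7121 = 1.647%.
VaR = 1.645 × 1.647% = 2.709%; on $100,000 that is $2,709.

$2,710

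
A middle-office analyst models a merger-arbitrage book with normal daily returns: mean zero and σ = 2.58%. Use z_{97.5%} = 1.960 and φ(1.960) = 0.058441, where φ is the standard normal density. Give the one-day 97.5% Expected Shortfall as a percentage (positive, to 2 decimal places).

6.03%

Tail multiplier: φ(z)/(1−α) = 0.058441 / 0.025 = 2.338.
ES = 2.58% × 2.338 = 6.032%.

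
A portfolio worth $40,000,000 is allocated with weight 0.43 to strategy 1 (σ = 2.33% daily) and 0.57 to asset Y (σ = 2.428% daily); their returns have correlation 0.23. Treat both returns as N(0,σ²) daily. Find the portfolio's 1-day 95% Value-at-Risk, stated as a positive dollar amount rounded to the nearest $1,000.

$1,241,000

σ_p² = 0.43²·2.33² + 0.57²·2.428² + 2·0.23·0.43·0.57·2.33·2.428 = 3.5570 (%²).
σ_p = √3.5570 = 1.886%.
At 95%, z = 1.645.
VaR = 1.645 × 1.886% = 3.102%; on $40,000,000 that is $1,240,800.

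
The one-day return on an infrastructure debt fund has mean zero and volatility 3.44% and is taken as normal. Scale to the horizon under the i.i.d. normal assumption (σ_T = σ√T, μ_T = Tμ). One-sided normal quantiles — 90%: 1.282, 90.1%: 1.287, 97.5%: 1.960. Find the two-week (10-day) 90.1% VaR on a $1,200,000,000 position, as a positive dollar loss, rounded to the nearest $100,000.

σ_{10d} = 3.44% × √10 = 10.878%.
VaR = 1.287 × 10.878% = 14.000%.
On $1,200,000,000: 0.14000 × $1,200,000,000 = $168,000,000.

$168,000,000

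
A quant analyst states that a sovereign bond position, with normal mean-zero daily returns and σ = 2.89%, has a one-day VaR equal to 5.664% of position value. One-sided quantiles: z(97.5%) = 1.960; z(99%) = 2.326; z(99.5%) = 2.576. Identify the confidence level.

Implied z = VaR/σ = 5.664 / 2.89 = 1.960.
This matches z(97.5%) = 1.960.

97.5%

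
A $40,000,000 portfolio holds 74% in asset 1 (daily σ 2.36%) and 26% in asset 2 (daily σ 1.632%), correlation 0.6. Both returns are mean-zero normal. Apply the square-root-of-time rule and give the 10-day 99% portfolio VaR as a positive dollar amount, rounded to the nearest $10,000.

σ_p = √(0.74²·2.36² + 0.26²·1.632² + 2·0.6·0.74·0.26·2.36·1.632) = 2.030%.
σ_{10d} = 2.030% × √10 = 6.419%.
z(99%) = 2.326.
VaR = 2.326 × 6.419% = 14.931%; on $40,000,000 that is $5,972,400.

$5,970,000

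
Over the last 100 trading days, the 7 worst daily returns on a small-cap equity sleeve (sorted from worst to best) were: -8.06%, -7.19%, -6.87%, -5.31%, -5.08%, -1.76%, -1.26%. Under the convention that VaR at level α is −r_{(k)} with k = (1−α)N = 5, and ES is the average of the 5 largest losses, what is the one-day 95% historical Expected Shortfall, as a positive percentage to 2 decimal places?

The 5 worst returns sum to -32.51%.
ES = −(-32.51%) / 5 = 6.502% ≈ 6.50%.

6.50%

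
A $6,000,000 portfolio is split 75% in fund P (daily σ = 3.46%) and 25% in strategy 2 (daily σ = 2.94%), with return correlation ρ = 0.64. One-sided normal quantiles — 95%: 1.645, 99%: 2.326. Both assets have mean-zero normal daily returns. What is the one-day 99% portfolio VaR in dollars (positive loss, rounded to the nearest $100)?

σ_p² = 0.75²·3.46² + 0.25²·2.94² + 2·0.64·0.75·0.25·3.46·2.94 = 9.7156 (%²).
σ_p = √9.7156 = 3.117%.
VaR = 2.326 × 3.117% = 7.250%; on $6,000,000 that is $435,000.

$435,000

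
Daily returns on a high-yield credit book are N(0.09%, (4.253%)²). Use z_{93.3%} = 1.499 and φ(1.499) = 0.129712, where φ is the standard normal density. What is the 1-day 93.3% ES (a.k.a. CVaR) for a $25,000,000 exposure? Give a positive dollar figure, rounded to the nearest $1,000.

$2,036,000

Tail multiplier: φ(z)/(1−α) = 0.129712 / 0.067 = 1.936.
ES = −(0.09%) + 4.253% × 1.936 = 8.144%.
On $25,000,000: 0.08144 × $25,000,000 = $2,036,000.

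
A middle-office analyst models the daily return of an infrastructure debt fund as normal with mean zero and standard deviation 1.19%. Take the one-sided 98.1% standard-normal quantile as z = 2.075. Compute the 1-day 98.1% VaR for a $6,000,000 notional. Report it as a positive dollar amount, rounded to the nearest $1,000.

$148,000

VaR = z·σ = 2.075 × 1.19% = 2.469%.
On $6,000,000: 0.02469 × $6,000,000 = $148,140.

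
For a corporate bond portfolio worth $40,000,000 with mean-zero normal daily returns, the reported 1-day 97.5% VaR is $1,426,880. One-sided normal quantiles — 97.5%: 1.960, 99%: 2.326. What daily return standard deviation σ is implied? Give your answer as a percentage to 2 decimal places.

VaR as a fraction: $1,426,880 / $40,000,000 = 3.567%.
σ = VaR / z = 3.567% / 1.960 = 1.820%.

1.82%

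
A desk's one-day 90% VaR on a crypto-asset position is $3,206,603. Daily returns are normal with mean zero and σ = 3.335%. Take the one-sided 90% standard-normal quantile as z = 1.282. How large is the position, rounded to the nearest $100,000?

VaR as a fraction of value: z·σ = 1.282 × 3.335% = 4.27547%.
Position = $3,206,603 / 0.0427547 = $75,000,012.

$75,000,000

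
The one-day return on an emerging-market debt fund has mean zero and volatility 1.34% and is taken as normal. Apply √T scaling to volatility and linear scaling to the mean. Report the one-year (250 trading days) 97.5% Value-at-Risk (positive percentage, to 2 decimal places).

At 97.5%, z = 1.960.
σ_{250d} = 1.34% × √250 = 21.187%.
VaR = 1.960 × 21.187% = 41.527%.

41.53%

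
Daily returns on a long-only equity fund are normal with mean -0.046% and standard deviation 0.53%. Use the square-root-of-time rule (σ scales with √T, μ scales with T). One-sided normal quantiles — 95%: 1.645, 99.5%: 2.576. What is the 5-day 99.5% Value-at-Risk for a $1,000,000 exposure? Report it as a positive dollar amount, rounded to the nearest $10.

$32,830

σ_{5d} = 0.53% × √5 = 1.185%; μ_{5d} = 5 × -0.046% = -0.230%.
VaR = −(-0.230%) + 2.576 × 1.185% = 3.283%.
On $1,000,000: 0.03283 × $1,000,000 = $32,830.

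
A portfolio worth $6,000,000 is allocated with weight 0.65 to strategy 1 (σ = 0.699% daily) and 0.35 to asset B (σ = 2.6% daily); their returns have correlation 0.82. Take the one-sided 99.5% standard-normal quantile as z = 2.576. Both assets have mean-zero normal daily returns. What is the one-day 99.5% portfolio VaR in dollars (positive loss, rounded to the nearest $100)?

σ_p² = 0.65²·0.699² + 0.35²·2.6² + 2·0.82·0.65·0.35·0.699·2.6 = 1.7126 (%²).
σ_p = √1.7126 = 1.309%.
VaR = 2.576 × 1.309% = 3.372%; on $6,000,000 that is $202,320.

$202,300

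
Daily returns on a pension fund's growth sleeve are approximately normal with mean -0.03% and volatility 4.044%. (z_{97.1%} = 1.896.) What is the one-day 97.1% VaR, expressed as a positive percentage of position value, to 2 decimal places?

VaR = −μ + z·σ = −(-0.03%) + 1.896 × 4.044% = 7.697%.

7.70%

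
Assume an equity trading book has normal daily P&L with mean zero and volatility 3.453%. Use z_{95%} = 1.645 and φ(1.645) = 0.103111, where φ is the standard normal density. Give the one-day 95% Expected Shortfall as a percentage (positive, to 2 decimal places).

7.12%

Tail multiplier: φ(z)/(1−α) = 0.103111 / 0.05 = 2.062.
ES = 3.453% × 2.062 = 7.120%.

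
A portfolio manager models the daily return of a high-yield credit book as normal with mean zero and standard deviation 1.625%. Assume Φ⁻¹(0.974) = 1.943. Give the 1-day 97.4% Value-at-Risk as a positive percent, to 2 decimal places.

3.16%

VaR = z·σ = 1.943 × 1.625% = 3.157%.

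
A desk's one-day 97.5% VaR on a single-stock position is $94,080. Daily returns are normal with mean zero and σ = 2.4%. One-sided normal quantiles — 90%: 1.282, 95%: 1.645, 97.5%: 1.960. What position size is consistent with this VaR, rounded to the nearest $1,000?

$2,000,000

VaR as a fraction of value: z·σ = 1.960 × 2.4% = 4.704%.
Position = $94,080 / 0.04704 = $2,000,000.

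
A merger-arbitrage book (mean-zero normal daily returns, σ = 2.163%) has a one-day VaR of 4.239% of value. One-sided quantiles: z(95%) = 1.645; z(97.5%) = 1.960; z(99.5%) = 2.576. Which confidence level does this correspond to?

Implied z = VaR/σ = 4.239 / 2.163 = 1.960.
This matches z(97.5%) = 1.960.

97.5%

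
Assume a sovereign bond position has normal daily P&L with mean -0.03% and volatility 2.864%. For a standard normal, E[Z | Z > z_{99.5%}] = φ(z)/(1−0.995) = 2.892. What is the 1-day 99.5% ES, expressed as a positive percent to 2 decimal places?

8.31%

ES = −(-0.03%) + 2.864% × 2.892 = 8.313%.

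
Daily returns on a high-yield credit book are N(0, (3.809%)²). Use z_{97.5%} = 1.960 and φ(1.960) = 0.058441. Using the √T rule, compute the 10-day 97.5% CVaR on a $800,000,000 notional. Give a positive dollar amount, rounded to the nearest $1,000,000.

σ_{10d} = 3.809% × √10 = 12.045%.
ES multiplier = φ(z)/(1−α) = 0.058441/0.025 = 2.338.
ES = 12.045% × 2.338 = 28.161%; on $800,000,000: $225,288,000.

$225,000,000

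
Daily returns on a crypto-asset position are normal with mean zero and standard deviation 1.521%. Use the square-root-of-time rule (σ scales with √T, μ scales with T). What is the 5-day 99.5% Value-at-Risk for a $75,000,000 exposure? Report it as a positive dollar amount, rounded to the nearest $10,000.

$6,570,000

At 99.5%, z = 2.576.
σ_{5d} = 1.521% × √5 = 3.401%.
VaR = 2.576 × 3.401% = 8.761%.
On $75,000,000: 0.08761 × $75,000,000 = $6,570,750.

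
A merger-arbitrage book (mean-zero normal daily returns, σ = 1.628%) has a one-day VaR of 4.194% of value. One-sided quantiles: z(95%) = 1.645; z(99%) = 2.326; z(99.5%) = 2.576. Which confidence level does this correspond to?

99.5%

Implied z = VaR/σ = 4.194 / 1.628 = 2.576.
This matches z(99.5%) = 2.576.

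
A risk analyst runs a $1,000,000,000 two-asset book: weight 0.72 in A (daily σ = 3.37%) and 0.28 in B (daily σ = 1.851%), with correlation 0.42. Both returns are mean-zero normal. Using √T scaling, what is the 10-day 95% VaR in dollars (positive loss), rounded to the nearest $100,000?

$139,700,000

σ_p = √(0.72²·3.37² + 0.28²·1.851² + 2·0.42·0.72·0.28·3.37·1.851) = 2.686%.
σ_{10d} = 2.686% × √10 = 8.494%.
z(95%) = 1.645.
VaR = 1.645 × 8.494% = 13.973%; on $1,000,000,000 that is $139,730,000.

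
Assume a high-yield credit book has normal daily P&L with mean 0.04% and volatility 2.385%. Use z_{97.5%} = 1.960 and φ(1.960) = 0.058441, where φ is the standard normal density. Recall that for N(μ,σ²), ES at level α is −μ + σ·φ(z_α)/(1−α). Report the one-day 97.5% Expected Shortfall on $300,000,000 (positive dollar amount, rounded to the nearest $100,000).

$16,600,000

Tail multiplier: φ(z)/(1−α) = 0.058441 / 0.025 = 2.338.
ES = −(0.04%) + 2.385% × 2.338 = 5.536%.
On $300,000,000: 0.05536 × $300,000,000 = $16,608,000.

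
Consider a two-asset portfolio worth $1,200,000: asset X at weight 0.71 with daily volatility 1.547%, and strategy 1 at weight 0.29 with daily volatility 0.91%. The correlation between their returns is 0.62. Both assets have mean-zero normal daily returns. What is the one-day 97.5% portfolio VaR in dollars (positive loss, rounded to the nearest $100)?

σ_p² = 0.71²·1.547² + 0.29²·0.91² + 2·0.62·0.71·0.29·1.547·0.91 = 1.6355 (%²).
σ_p = √1.6355 = 1.279%.
At 97.5%, z = 1.960.
VaR = 1.960 × 1.279% = 2.507%; on $1,200,000 that is $30,084.

$30,100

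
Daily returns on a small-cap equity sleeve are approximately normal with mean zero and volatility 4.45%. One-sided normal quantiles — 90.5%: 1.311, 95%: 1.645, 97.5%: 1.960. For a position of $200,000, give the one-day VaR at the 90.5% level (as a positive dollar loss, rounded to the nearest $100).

VaR = z·σ = 1.311 × 4.45% = 5.834%.
On $200,000: 0.05834 × $200,000 = $11,668.

$11,700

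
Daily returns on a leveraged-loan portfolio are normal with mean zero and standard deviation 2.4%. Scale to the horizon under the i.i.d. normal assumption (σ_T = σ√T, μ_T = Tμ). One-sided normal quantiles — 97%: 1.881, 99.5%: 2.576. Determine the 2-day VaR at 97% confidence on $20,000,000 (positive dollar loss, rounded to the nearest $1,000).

σ_{2d} = 2.4% × √2 = 3.394%.
VaR = 1.881 × 3.394% = 6.384%.
On $20,000,000: 0.06384 × $20,000,000 = $1,276,800.

$1,277,000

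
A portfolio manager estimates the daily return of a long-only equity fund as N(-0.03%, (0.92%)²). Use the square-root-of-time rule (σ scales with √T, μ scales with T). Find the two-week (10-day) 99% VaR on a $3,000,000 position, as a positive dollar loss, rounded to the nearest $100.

$212,000

At 99%, z = 2.326.
σ_{10d} = 0.92% × √10 = 2.909%; μ_{10d} = 10 × -0.03% = -0.300%.
VaR = −(-0.300%) + 2.326 × 2.909% = 7.066%.
On $3,000,000: 0.07066 × $3,000,000 = $211,980.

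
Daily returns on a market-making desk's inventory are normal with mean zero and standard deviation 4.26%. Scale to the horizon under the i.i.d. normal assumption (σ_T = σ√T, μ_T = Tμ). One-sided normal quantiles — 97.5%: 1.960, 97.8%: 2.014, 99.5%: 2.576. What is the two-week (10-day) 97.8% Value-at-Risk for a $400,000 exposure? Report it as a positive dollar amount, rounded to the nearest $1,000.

$109,000

σ_{10d} = 4.26% × √10 = 13.471%.
VaR = 2.014 × 13.471% = 27.131%.
On $400,000: 0.27131 × $400,000 = $108,524.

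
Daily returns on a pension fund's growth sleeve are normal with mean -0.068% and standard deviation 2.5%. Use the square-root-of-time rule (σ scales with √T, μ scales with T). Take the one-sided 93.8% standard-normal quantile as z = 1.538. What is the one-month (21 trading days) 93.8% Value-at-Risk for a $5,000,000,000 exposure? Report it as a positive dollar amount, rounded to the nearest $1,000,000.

$952,000,000

σ_{21d} = 2.5% × √21 = 11.456%; μ_{21d} = 21 × -0.068% = -1.428%.
VaR = −(-1.428%) + 1.538 × 11.456% = 19.047%.
On $5,000,000,000: 0.19047 × $5,000,000,000 = $952,350,000.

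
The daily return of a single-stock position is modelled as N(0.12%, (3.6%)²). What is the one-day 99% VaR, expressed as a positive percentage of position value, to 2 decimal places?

At 99% one-sided, z = 2.326.
VaR = −μ + z·σ = −(0.12%) + 2.326 × 3.6% = 8.254%.

8.25%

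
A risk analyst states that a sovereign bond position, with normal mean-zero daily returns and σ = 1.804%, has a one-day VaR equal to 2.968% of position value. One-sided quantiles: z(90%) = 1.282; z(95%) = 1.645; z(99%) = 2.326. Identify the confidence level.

Implied z = VaR/σ = 2.968 / 1.804 = 1.645.
This matches z(95%) = 1.645.

95%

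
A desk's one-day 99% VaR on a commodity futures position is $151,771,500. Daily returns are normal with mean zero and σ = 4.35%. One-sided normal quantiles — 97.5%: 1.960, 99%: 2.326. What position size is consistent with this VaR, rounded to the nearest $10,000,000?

$1,500,000,000

VaR as a fraction of value: z·σ = 2.326 × 4.35% = 10.1181%.
Position = $151,771,500 / 0.101181 = $1,500,000,000.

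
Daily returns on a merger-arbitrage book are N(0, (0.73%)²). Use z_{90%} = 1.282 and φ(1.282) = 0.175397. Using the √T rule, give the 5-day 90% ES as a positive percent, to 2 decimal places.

2.86%

σ_{5d} = 0.73% × √5 = 1.632%.
ES multiplier = φ(z)/(1−α) = 0.175397/0.1 = 1.754.
ES = 1.632% × 1.754 = 2.863%.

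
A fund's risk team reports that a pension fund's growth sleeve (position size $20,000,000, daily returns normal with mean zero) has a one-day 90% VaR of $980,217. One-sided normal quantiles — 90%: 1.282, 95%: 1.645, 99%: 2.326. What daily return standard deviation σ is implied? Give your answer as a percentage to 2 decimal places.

VaR as a fraction: $980,217 / $20,000,000 = 4.901%.
σ = VaR / z = 4.901% / 1.282 = 3.823%.

3.82%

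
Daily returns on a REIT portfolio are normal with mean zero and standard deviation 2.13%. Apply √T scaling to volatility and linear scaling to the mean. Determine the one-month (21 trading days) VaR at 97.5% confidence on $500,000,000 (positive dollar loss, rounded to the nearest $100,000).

At 97.5%, z = 1.960.
σ_{21d} = 2.13% × √21 = 9.761%.
VaR = 1.960 × 9.761% = 19.132%.
On $500,000,000: 0.19132 × $500,000,000 = $95,660,000.

$95,700,000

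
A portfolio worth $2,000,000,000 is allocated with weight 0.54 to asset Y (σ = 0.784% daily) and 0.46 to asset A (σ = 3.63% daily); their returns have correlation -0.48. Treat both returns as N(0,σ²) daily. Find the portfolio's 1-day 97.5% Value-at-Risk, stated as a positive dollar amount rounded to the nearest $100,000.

$59,300,000

σ_p² = 0.54²·0.784² + 0.46²·3.63² + 2·-0.48·0.54·0.46·0.784·3.63 = 2.2888 (%²).
σ_p = √2.2888 = 1.513%.
At 97.5%, z = 1.960.
VaR = 1.960 × 1.513% = 2.965%; on $2,000,000,000 that is $59,300,000.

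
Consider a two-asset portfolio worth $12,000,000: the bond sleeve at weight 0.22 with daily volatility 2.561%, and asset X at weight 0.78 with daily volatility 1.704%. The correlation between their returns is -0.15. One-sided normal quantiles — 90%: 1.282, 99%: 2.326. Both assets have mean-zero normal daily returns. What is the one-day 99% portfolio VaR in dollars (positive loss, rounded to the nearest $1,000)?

σ_p² = 0.22²·2.561² + 0.78²·1.704² + 2·-0.15·0.22·0.78·2.561·1.704 = 1.8593 (%²).
σ_p = √1.8593 = 1.364%.
VaR = 2.326 × 1.364% = 3.173%; on $12,000,000 that is $380,760.

$381,000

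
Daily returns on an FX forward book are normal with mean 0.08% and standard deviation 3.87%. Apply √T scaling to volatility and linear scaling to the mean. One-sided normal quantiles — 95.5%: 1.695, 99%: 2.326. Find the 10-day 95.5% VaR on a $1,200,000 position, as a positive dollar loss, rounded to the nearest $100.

$239,300

σ_{10d} = 3.87% × √10 = 12.238%; μ_{10d} = 10 × 0.08% = 0.800%.
VaR = −(0.800%) + 1.695 × 12.238% = 19.943%.
On $1,200,000: 0.19943 × $1,200,000 = $239,316.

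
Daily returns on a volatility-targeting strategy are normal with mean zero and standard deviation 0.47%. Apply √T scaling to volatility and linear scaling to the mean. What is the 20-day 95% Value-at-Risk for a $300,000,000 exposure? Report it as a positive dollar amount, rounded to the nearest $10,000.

At 95%, z = 1.645.
σ_{20d} = 0.47% × √20 = 2.102%.
VaR = 1.645 × 2.102% = 3.458%.
On $300,000,000: 0.03458 × $300,000,000 = $10,374,000.

$10,370,000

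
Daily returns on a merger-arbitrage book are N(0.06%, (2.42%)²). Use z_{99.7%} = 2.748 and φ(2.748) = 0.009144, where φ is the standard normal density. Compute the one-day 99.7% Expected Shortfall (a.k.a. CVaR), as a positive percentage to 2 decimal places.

Tail multiplier: φ(z)/(1−α) = 0.009144 / 0.003 = 3.048.
ES = −(0.06%) + 2.42% × 3.048 = 7.316%.

7.32%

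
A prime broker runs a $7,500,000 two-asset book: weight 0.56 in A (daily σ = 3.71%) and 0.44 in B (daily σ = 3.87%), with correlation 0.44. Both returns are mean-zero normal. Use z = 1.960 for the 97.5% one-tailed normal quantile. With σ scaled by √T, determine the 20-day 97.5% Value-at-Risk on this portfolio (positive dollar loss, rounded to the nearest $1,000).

$2,113,000

σ_p = √(0.56²·3.71² + 0.44²·3.87² + 2·0.44·0.56·0.44·3.71·3.87) = 3.214%.
σ_{20d} = 3.214% × √20 = 14.373%.
VaR = 1.960 × 14.373% = 28.171%; on $7,500,000 that is $2,112,825.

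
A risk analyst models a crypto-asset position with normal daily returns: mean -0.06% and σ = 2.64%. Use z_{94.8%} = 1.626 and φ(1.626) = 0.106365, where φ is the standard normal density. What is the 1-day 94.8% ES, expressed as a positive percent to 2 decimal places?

Tail multiplier: φ(z)/(1−α) = 0.106365 / 0.052 = 2.045.
ES = −(-0.06%) + 2.64% × 2.045 = 5.459%.

5.46%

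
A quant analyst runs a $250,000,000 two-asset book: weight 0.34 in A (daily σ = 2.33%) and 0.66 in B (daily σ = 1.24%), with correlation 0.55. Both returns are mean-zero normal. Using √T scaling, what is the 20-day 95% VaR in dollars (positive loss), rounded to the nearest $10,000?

σ_p = √(0.34²·2.33² + 0.66²·1.24² + 2·0.55·0.34·0.66·2.33·1.24) = 1.418%.
σ_{20d} = 1.418% × √20 = 6.341%.
z(95%) = 1.645.
VaR = 1.645 × 6.341% = 10.431%; on $250,000,000 that is $26,077,500.

$26,080,000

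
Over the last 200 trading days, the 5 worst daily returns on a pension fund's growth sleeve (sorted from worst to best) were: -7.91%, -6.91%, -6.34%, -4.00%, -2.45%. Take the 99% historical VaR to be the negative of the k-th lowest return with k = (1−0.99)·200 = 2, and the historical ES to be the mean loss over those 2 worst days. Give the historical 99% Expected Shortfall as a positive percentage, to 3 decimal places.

The 2 worst returns sum to -14.82%.
ES = −(-14.82%) / 2 = 7.41% ≈ 7.410%.

7.410%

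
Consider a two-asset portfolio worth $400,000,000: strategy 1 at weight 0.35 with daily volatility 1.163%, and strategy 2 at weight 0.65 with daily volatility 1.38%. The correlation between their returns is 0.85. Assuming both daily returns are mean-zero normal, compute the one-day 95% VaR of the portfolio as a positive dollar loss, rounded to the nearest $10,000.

$8,300,000

σ_p² = 0.35²·1.163² + 0.65²·1.38² + 2·0.85·0.35·0.65·1.163·1.38 = 1.5910 (%²).
σ_p = √1.5910 = 1.261%.
At 95%, z = 1.645.
VaR = 1.645 × 1.261% = 2.074%; on $400,000,000 that is $8,296,000.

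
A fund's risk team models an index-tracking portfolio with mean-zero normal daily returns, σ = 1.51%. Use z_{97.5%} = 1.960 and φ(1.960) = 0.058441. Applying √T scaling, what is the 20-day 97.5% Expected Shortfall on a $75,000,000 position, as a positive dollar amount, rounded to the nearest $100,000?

$11,800,000

σ_{20d} = 1.51% × √20 = 6.753%.
ES multiplier = φ(z)/(1−α) = 0.058441/0.025 = 2.338.
ES = 6.753% × 2.338 = 15.789%; on $75,000,000: $11,841,750.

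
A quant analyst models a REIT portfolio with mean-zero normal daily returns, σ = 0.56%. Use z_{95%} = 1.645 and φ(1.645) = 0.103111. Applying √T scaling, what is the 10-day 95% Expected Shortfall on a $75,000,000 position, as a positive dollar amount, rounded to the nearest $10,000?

$2,740,000

σ_{10d} = 0.56% × √10 = 1.771%.
ES multiplier = φ(z)/(1−α) = 0.103111/0.05 = 2.062.
ES = 1.771% × 2.062 = 3.652%; on $75,000,000: $2,739,000.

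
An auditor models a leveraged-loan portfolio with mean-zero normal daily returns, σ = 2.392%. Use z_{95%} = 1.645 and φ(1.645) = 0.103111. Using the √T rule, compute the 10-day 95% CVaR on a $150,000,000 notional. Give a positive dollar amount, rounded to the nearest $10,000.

σ_{10d} = 2.392% × √10 = 7.564%.
ES multiplier = φ(z)/(1−α) = 0.103111/0.05 = 2.062.
ES = 7.564% × 2.062 = 15.597%; on $150,000,000: $23,395,500.

$23,400,000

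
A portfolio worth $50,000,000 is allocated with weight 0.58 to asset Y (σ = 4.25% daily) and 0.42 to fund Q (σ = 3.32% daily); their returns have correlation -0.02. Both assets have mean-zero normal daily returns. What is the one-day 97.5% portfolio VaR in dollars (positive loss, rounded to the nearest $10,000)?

$2,750,000

σ_p² = 0.58²·4.25² + 0.42²·3.32² + 2·-0.02·0.58·0.42·4.25·3.32 = 7.8831 (%²).
σ_p = √7.8831 = 2.808%.
At 97.5%, z = 1.960.
VaR = 1.960 × 2.808% = 5.504%; on $50,000,000 that is $2,752,000.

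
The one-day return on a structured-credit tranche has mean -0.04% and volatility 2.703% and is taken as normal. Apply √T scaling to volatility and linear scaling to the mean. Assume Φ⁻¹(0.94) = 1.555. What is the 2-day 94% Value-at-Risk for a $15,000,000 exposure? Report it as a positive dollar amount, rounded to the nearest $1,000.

σ_{2d} = 2.703% × √2 = 3.823%; μ_{2d} = 2 × -0.04% = -0.080%.
VaR = −(-0.080%) + 1.555 × 3.823% = 6.025%.
On $15,000,000: 0.06025 × $15,000,000 = $903,750.

$904,000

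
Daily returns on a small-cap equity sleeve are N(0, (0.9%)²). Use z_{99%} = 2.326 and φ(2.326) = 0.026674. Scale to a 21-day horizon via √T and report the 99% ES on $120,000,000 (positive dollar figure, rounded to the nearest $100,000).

$13,200,000

σ_{21d} = 0.9% × √21 = 4.124%.
ES multiplier = φ(z)/(1−α) = 0.026674/0.01 = 2.667.
ES = 4.124% × 2.667 = 10.999%; on $120,000,000: $13,198,800.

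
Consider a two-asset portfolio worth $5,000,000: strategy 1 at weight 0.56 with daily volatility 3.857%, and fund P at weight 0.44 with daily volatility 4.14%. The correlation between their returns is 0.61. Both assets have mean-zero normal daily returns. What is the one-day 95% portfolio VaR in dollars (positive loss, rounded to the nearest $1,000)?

$294,000

σ_p² = 0.56²·3.857² + 0.44²·4.14² + 2·0.61·0.56·0.44·3.857·4.14 = 12.7836 (%²).
σ_p = √12.7836 = 3.575%.
At 95%, z = 1.645.
VaR = 1.645 × 3.575% = 5.881%; on $5,000,000 that is $294,050.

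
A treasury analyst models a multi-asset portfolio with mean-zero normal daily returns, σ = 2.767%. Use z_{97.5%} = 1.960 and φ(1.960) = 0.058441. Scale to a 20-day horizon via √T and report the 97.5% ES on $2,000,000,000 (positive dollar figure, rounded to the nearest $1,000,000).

σ_{20d} = 2.767% × √20 = 12.374%.
ES multiplier = φ(z)/(1−α) = 0.058441/0.025 = 2.338.
ES = 12.374% × 2.338 = 28.930%; on $2,000,000,000: $578,600,000.

$579,000,000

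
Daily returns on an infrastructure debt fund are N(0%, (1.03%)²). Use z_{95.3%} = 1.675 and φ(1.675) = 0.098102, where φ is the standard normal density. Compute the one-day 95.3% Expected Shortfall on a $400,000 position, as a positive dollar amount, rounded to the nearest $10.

$8,600

Tail multiplier: φ(z)/(1−α) = 0.098102 / 0.047 = 2.087.
ES = 1.03% × 2.087 = 2.150%.
On $400,000: 0.02150 × $400,000 = $8,600.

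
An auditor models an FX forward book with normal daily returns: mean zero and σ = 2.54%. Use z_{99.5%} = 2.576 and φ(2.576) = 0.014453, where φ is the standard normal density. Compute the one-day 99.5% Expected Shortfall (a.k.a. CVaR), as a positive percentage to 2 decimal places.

7.34%

Tail multiplier: φ(z)/(1−α) = 0.014453 / 0.005 = 2.891.
ES = 2.54% × 2.891 = 7.343%.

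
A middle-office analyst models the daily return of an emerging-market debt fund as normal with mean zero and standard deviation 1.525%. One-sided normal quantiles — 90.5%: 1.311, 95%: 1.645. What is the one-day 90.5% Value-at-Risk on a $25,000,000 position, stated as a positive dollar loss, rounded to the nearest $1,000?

$500,000

VaR = z·σ = 1.311 × 1.525% = 1.999%.
On $25,000,000: 0.01999 × $25,000,000 = $499,750.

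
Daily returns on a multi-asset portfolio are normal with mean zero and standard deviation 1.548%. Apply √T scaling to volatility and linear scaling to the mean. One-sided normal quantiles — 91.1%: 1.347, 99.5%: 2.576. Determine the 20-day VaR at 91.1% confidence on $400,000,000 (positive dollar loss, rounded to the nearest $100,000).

$37,300,000

σ_{20d} = 1.548% × √20 = 6.923%.
VaR = 1.347 × 6.923% = 9.325%.
On $400,000,000: 0.09325 × $400,000,000 = $37,300,000.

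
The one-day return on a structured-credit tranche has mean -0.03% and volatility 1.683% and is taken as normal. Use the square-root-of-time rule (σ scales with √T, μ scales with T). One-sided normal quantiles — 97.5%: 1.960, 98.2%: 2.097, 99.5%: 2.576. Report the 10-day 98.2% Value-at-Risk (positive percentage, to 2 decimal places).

11.46%

σ_{10d} = 1.683% × √10 = 5.322%; μ_{10d} = 10 × -0.03% = -0.300%.
VaR = −(-0.300%) + 2.097 × 5.322% = 11.460%.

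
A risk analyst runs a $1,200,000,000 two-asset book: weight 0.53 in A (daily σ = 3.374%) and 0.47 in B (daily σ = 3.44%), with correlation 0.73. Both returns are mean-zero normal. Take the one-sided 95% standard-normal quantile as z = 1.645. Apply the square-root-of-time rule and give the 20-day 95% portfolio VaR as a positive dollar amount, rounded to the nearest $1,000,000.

$280,000,000

σ_p = √(0.53²·3.374² + 0.47²·3.44² + 2·0.73·0.53·0.47·3.374·3.44) = 3.167%.
σ_{20d} = 3.167% × √20 = 14.163%.
VaR = 1.645 × 14.163% = 23.298%; on $1,200,000,000 that is $279,576,000.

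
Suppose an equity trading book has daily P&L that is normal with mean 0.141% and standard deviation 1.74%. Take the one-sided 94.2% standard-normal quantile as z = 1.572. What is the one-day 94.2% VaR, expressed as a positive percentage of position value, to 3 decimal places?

2.594%

VaR = −μ + z·σ = −(0.141%) + 1.572 × 1.74% = 2.594%.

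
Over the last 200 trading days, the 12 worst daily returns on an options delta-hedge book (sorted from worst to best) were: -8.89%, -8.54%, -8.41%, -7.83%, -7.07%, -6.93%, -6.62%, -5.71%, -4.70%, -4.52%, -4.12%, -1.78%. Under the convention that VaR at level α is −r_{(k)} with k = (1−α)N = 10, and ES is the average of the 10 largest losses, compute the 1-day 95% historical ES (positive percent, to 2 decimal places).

6.92%

The 10 worst returns sum to -69.22%.
ES = −(-69.22%) / 10 = 6.922% ≈ 6.92%.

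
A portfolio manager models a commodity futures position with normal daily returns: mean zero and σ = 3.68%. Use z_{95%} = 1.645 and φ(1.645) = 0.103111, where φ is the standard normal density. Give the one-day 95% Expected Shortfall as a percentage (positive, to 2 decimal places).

Tail multiplier: φ(z)/(1−α) = 0.103111 / 0.05 = 2.062.
ES = 3.68% × 2.062 = 7.588%.

7.59%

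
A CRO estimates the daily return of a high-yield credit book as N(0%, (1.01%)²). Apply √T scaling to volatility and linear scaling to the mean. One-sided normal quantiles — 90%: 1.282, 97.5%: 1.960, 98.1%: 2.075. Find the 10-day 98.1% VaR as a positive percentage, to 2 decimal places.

6.63%

σ_{10d} = 1.01% × √10 = 3.194%.
VaR = 2.075 × 3.194% = 6.628%.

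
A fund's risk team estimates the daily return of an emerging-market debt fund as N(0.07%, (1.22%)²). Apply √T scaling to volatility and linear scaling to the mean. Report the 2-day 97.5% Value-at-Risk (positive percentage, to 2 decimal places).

3.24%

At 97.5%, z = 1.960.
σ_{2d} = 1.22% × √2 = 1.725%; μ_{2d} = 2 × 0.07% = 0.140%.
VaR = −(0.140%) + 1.960 × 1.725% = 3.241%.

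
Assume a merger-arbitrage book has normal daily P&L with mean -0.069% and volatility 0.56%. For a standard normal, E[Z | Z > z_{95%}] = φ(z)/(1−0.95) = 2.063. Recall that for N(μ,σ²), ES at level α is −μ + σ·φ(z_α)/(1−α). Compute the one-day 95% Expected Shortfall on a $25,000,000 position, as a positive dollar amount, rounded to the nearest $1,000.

ES = −(-0.069%) + 0.56% × 2.063 = 1.224%.
On $25,000,000: 0.01224 × $25,000,000 = $306,000.

$306,000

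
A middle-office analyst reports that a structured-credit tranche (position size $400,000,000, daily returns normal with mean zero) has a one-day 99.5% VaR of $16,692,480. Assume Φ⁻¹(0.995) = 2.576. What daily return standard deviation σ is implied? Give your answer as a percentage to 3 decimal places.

VaR as a fraction: $16,692,480 / $400,000,000 = 4.173%.
σ = VaR / z = 4.173% / 2.576 = 1.620%.

1.620%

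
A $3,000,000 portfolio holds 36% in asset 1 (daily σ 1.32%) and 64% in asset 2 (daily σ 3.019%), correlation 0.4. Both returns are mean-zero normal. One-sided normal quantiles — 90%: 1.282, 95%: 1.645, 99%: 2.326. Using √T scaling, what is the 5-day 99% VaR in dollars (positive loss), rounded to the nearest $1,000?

$338,000

σ_p = √(0.36²·1.32² + 0.64²·3.019² + 2·0.4·0.36·0.64·1.32·3.019) = 2.166%.
σ_{5d} = 2.166% × √5 = 4.843%.
VaR = 2.326 × 4.843% = 11.265%; on $3,000,000 that is $337,950.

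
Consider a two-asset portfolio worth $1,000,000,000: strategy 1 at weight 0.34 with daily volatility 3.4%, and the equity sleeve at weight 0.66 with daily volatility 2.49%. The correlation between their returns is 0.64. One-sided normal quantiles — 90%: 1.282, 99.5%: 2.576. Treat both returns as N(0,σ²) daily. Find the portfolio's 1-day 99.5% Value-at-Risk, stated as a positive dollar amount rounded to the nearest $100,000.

σ_p² = 0.34²·3.4² + 0.66²·2.49² + 2·0.64·0.34·0.66·3.4·2.49 = 6.4688 (%²).
σ_p = √6.4688 = 2.543%.
VaR = 2.576 × 2.543% = 6.551%; on $1,000,000,000 that is $65,510,000.

$65,500,000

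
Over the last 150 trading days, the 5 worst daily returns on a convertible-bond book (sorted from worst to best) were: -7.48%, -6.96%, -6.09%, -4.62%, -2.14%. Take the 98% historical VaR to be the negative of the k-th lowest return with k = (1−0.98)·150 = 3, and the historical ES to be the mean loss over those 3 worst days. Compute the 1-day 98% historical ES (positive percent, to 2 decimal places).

6.84%

The 3 worst returns sum to -20.53%.
ES = −(-20.53%) / 3 = 6.8433…% ≈ 6.84%.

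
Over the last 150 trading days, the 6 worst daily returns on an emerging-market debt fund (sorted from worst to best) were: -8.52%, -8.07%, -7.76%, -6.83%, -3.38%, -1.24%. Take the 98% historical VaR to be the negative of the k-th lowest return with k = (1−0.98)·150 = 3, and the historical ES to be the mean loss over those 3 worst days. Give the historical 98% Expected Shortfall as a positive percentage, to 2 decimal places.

The 3 worst returns sum to -24.35%.
ES = −(-24.35%) / 3 = 8.1166…% ≈ 8.12%.

8.12%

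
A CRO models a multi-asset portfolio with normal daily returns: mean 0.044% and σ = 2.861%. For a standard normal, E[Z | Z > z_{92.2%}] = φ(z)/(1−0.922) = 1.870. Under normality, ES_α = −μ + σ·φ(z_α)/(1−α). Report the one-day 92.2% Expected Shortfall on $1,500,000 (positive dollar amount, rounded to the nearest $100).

$79,600

ES = −(0.044%) + 2.861% × 1.870 = 5.306%.
On $1,500,000: 0.05306 × $1,500,000 = $79,590.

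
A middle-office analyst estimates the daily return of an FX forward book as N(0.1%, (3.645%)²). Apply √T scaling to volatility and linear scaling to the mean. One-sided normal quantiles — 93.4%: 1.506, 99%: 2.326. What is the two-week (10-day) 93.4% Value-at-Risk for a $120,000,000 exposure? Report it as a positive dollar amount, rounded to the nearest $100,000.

σ_{10d} = 3.645% × √10 = 11.527%; μ_{10d} = 10 × 0.1% = 1.000%.
VaR = −(1.000%) + 1.506 × 11.527% = 16.360%.
On $120,000,000: 0.16360 × $120,000,000 = $19,632,000.

$19,600,000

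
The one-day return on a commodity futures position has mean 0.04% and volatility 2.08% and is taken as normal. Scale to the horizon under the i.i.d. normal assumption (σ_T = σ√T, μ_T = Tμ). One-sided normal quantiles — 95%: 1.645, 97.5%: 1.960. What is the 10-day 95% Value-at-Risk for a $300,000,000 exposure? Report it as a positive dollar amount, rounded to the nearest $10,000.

σ_{10d} = 2.08% × √10 = 6.578%; μ_{10d} = 10 × 0.04% = 0.400%.
VaR = −(0.400%) + 1.645 × 6.578% = 10.421%.
On $300,000,000: 0.10421 × $300,000,000 = $31,263,000.

$31,260,000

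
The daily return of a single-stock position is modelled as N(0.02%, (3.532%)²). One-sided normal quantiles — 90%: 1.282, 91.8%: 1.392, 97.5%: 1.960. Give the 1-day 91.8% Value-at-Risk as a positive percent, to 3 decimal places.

VaR = −μ + z·σ = −(0.02%) + 1.392 × 3.532% = 4.897%.

4.897%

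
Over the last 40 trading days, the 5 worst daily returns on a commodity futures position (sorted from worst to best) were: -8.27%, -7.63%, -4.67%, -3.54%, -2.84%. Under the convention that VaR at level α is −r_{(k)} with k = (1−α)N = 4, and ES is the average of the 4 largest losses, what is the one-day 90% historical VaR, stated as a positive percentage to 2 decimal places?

3.54%

k = 4; the 4th lowest return is -3.54%, so VaR = 3.54%.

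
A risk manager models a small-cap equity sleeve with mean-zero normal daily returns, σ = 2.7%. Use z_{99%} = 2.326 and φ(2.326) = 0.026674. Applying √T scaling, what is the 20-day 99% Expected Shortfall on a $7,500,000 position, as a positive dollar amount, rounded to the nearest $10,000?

$2,420,000

σ_{20d} = 2.7% × √20 = 12.075%.
ES multiplier = φ(z)/(1−α) = 0.026674/0.01 = 2.667.
ES = 12.075% × 2.667 = 32.204%; on $7,500,000: $2,415,300.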